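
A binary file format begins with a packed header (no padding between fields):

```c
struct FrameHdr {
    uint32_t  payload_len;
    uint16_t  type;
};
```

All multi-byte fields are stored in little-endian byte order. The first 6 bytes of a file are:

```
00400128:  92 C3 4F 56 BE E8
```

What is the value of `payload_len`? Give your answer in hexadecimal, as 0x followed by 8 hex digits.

0x564FC392

`payload_len` is the first field, at byte offset 0, occupying 4 bytes.
Bytes at offsets 0..3: 92 C3 4F 56.
Little-endian: lowest address holds the least-significant byte.
Reassemble most-significant byte first: 56 4F C3 92 → 0x564FC392.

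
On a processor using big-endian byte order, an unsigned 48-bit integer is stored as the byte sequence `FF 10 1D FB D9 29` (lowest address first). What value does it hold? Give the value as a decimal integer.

Big-endian: lowest address holds the most-significant byte.
The bytes are already most-significant first: 0xFF101DFBD929.
0xFF101DFBD929 = 280444687604009.

280444687604009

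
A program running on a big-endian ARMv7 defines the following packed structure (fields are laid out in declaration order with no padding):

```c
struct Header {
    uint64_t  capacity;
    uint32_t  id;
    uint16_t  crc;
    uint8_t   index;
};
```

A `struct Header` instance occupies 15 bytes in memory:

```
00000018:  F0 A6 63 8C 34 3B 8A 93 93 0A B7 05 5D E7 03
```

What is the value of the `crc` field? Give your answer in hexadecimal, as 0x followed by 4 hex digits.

0x5DE7

`crc` follows `capacity` (8 B), `id` (4 B), so it starts at offset 8 + 4 = 12 and occupies 2 bytes.
Bytes at offsets 12..13: 5D E7.
In big-endian order the high byte comes first in memory.
The bytes are already most-significant first: 0x5DE7.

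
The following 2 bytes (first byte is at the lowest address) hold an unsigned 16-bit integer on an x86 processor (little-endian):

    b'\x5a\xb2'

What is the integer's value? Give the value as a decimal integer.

Little-endian: lowest address holds the least-significant byte.
Reassemble most-significant byte first: B2 5A → 0xB25A.
0xB25A = 45658.

45658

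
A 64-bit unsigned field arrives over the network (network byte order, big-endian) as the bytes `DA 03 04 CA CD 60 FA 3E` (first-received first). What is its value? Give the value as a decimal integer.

15709405194274011710

In big-endian order the high byte comes first in memory.
The bytes are already most-significant first: 0xDA0304CACD60FA3E.
0xDA0304CACD60FA3E = 15709405194274011710.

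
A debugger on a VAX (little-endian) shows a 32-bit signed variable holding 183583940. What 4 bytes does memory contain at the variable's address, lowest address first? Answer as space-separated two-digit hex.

183583940 in hexadecimal, padded to 32 bits, is 0x0AF144C4.
Split into bytes (most-significant first): 0A F1 44 C4.
In little-endian order the low byte comes first in memory.
So at ascending addresses the bytes are C4 44 F1 0A.

C4 44 F1 0A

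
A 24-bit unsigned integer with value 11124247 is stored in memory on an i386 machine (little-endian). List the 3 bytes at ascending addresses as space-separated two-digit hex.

11124247 in hexadecimal, padded to 24 bits, is 0xA9BE17.
Split into bytes (most-significant first): A9 BE 17.
Little-endian: lowest address holds the least-significant byte.
So at ascending addresses the bytes are 17 BE A9.

17 BE A9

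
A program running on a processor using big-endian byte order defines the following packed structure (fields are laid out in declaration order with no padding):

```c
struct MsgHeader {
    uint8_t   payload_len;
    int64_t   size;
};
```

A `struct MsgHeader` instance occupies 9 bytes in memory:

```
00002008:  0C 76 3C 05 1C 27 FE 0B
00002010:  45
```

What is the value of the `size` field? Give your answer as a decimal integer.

8519690213566319429

`size` follows `payload_len` (1 byte), so it starts at byte offset 1 and occupies 8 bytes.
Bytes at offsets 1..8: 76 3C 05 1C 27 FE 0B 45.
Big-endian stores the most-significant byte at the lowest address.
The bytes are already most-significant first: 0x763C051C27FE0B45.
0x763C051C27FE0B45 = 8519690213566319429.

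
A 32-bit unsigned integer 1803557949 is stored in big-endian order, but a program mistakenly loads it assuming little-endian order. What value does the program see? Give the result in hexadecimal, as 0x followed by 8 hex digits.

0x3D1C806B

1803557949 in 32-bit hexadecimal is 0x6B801C3D.
Stored big-endian, the bytes at ascending addresses are 6B 80 1C 3D.
Read back as little-endian, the first byte is least significant, giving 0x3D1C806B.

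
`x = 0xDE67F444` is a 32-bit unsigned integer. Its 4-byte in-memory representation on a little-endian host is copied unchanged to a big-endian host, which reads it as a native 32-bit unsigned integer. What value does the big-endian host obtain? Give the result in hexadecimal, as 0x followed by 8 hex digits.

Stored little-endian, the bytes at ascending addresses are 44 F4 67 DE.
Read back as big-endian, the last byte is least significant, giving 0x44F467DE.

0x44F467DE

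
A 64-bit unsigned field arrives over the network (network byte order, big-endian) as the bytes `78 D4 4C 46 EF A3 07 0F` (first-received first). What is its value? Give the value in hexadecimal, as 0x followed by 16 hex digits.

0x78D44C46EFA3070F

In big-endian order the high byte comes first in memory.
The bytes are already most-significant first: 0x78D44C46EFA3070F.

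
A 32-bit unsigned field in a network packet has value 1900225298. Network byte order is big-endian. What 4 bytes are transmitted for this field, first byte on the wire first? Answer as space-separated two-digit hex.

1900225298 in hexadecimal, padded to 32 bits, is 0x71432312.
Split into bytes (most-significant first): 71 43 23 12.
Big-endian stores the most-significant byte at the lowest address.
So the memory order matches the most-significant-first order: 71 43 23 12.

71 43 23 12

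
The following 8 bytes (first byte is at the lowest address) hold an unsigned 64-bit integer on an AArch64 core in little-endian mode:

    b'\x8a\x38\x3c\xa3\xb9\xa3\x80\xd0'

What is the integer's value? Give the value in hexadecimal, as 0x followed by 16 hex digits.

In little-endian order the low byte comes first in memory.
Reassemble most-significant byte first: D0 80 A3 B9 A3 3C 38 8A → 0xD080A3B9A33C388A.

0xD080A3B9A33C388A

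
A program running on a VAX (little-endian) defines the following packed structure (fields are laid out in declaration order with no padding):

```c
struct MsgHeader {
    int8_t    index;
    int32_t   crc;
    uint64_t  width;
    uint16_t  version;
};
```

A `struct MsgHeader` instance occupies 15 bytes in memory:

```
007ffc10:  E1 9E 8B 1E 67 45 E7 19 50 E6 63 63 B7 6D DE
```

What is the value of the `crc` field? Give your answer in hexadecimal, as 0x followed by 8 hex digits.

`crc` follows `index` (1 byte), so it starts at byte offset 1 and occupies 4 bytes.
Bytes at offsets 1..4: 9E 8B 1E 67.
In little-endian order the low byte comes first in memory.
Reassemble most-significant byte first: 67 1E 8B 9E → 0x671E8B9E.

0x671E8B9E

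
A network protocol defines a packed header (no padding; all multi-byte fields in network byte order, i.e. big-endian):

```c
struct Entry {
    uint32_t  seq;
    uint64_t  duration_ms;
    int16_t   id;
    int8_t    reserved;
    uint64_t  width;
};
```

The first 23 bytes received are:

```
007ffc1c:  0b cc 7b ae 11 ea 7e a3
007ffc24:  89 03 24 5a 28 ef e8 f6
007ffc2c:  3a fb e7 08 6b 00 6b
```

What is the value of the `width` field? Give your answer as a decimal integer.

`width` follows `seq` (4 B), `duration_ms` (8 B), `id` (2 B), `reserved` (1 B), so it starts at offset 4 + 8 + 2 + 1 = 15 and occupies 8 bytes.
Bytes at offsets 15..22: F6 3A FB E7 08 6B 00 6B.
Big-endian stores the most-significant byte at the lowest address.
The bytes are already most-significant first: 0xF63AFBE7086B006B.
0xF63AFBE7086B006B = 17742770651676737643.

17742770651676737643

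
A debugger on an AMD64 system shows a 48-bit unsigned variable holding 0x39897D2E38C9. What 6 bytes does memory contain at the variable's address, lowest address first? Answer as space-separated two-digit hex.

C9 38 2E 7D 89 39

Split into bytes (most-significant first): 39 89 7D 2E 38 C9.
Little-endian: lowest address holds the least-significant byte.
So at ascending addresses the bytes are C9 38 2E 7D 89 39.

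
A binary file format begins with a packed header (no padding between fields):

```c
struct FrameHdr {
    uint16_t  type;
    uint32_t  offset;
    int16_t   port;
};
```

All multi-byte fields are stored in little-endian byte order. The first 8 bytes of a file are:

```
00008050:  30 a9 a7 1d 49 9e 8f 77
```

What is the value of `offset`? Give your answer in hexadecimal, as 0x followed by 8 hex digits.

`offset` follows `type` (2 bytes), so it starts at byte offset 2 and occupies 4 bytes.
Bytes at offsets 2..5: A7 1D 49 9E.
Little-endian stores the least-significant byte at the lowest address.
Reassemble most-significant byte first: 9E 49 1D A7 → 0x9E491DA7.

0x9E491DA7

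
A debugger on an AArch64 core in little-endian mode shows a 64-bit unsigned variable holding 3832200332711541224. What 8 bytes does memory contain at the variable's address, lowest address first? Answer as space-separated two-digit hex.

3832200332711541224 in hexadecimal, padded to 64 bits, is 0x352EB5E61367B9E8.
Split into bytes (most-significant first): 35 2E B5 E6 13 67 B9 E8.
Little-endian stores the least-significant byte at the lowest address.
So at ascending addresses the bytes are E8 B9 67 13 E6 B5 2E 35.

E8 B9 67 13 E6 B5 2E 35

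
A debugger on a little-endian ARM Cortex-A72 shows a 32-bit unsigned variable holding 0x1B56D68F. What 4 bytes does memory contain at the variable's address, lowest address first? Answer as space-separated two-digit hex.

Split into bytes (most-significant first): 1B 56 D6 8F.
Little-endian: lowest address holds the least-significant byte.
So at ascending addresses the bytes are 8F D6 56 1B.

8F D6 56 1B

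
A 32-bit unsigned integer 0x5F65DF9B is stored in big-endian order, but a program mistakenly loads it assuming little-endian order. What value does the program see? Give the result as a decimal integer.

Stored big-endian, the bytes at ascending addresses are 5F 65 DF 9B.
Read back as little-endian, the first byte is least significant, giving 0x9BDF655F.
0x9BDF655F = 2615108959.

2615108959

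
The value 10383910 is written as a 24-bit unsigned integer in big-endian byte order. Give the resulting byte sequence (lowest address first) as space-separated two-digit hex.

10383910 in hexadecimal, padded to 24 bits, is 0x9E7226.
Split into bytes (most-significant first): 9E 72 26.
In big-endian order the high byte comes first in memory.
So the memory order matches the most-significant-first order: 9E 72 26.

9E 72 26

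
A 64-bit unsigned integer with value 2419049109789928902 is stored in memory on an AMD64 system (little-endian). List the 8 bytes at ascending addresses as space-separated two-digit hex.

2419049109789928902 in hexadecimal, padded to 64 bits, is 0x219230594340EDC6.
Split into bytes (most-significant first): 21 92 30 59 43 40 ED C6.
Little-endian: lowest address holds the least-significant byte.
So at ascending addresses the bytes are C6 ED 40 43 59 30 92 21.

C6 ED 40 43 59 30 92 21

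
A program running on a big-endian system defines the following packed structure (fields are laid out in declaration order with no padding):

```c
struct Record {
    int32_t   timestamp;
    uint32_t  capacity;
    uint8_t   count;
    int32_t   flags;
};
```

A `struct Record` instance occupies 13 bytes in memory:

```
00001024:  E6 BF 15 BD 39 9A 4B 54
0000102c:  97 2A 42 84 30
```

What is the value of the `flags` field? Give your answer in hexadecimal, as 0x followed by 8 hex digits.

0x2A428430

`flags` follows `timestamp` (4 B), `capacity` (4 B), `count` (1 B), so it starts at offset 4 + 4 + 1 = 9 and occupies 4 bytes.
Bytes at offsets 9..12: 2A 42 84 30.
Big-endian stores the most-significant byte at the lowest address.
The bytes are already most-significant first: 0x2A428430.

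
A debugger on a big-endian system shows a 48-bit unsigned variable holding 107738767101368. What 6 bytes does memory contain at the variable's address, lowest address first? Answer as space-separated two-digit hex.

61 FC E2 F1 0D B8

107738767101368 in hexadecimal, padded to 48 bits, is 0x61FCE2F10DB8.
Split into bytes (most-significant first): 61 FC E2 F1 0D B8.
Big-endian stores the most-significant byte at the lowest address.
So the memory order matches the most-significant-first order: 61 FC E2 F1 0D B8.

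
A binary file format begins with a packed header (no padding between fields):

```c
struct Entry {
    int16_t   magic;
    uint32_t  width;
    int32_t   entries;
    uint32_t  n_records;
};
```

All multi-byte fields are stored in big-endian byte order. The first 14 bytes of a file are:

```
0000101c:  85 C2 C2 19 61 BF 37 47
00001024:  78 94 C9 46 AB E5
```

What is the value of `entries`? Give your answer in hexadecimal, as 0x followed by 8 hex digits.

`entries` follows `magic` (2 B), `width` (4 B), so it starts at offset 2 + 4 = 6 and occupies 4 bytes.
Bytes at offsets 6..9: 37 47 78 94.
Big-endian stores the most-significant byte at the lowest address.
The bytes are already most-significant first: 0x37477894.

0x37477894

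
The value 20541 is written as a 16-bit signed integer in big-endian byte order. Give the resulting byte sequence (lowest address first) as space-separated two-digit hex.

20541 in hexadecimal, padded to 16 bits, is 0x503D.
Split into bytes (most-significant first): 50 3D.
In big-endian order the high byte comes first in memory.
So the memory order matches the most-significant-first order: 50 3D.

50 3D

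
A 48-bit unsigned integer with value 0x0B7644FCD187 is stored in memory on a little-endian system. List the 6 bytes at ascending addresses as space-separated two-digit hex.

Split into bytes (most-significant first): 0B 76 44 FC D1 87.
Little-endian stores the least-significant byte at the lowest address.
So at ascending addresses the bytes are 87 D1 FC 44 76 0B.

87 D1 FC 44 76 0B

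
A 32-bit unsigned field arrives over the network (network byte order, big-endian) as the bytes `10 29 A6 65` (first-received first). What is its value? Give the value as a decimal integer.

271165029

In big-endian order the high byte comes first in memory.
The bytes are already most-significant first: 0x1029A665.
0x1029A665 = 271165029.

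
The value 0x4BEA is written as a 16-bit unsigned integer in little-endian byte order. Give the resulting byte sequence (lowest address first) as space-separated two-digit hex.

Split into bytes (most-significant first): 4B EA.
Little-endian: lowest address holds the least-significant byte.
So at ascending addresses the bytes are EA 4B.

EA 4B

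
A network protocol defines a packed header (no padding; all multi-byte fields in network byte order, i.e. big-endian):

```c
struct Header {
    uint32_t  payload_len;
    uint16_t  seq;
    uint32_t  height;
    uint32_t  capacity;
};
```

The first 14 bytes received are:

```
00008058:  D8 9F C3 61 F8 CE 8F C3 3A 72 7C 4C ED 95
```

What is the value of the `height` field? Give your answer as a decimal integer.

`height` follows `payload_len` (4 B), `seq` (2 B), so it starts at offset 4 + 2 = 6 and occupies 4 bytes.
Bytes at offsets 6..9: 8F C3 3A 72.
Big-endian: lowest address holds the most-significant byte.
The bytes are already most-significant first: 0x8FC33A72.
0x8FC33A72 = 2411936370.

2411936370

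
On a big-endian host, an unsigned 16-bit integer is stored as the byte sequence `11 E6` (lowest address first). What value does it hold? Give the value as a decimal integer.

Big-endian stores the most-significant byte at the lowest address.
The bytes are already most-significant first: 0x11E6.
0x11E6 = 4582.

4582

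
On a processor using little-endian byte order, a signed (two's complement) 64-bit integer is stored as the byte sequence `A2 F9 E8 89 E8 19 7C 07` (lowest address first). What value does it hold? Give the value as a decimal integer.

In little-endian order the low byte comes first in memory.
Reassemble most-significant byte first: 07 7C 19 E8 89 E8 F9 A2 → 0x077C19E889E8F9A2.
0x077C19E889E8F9A2 = 539334541914470818.

539334541914470818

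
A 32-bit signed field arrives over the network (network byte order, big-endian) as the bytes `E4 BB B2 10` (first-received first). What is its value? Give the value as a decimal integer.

Big-endian stores the most-significant byte at the lowest address.
The bytes are already most-significant first: 0xE4BBB210.
Top bit is set, so as a signed 32-bit value this is 0xE4BBB210 − 2^32 = -457461232.

-457461232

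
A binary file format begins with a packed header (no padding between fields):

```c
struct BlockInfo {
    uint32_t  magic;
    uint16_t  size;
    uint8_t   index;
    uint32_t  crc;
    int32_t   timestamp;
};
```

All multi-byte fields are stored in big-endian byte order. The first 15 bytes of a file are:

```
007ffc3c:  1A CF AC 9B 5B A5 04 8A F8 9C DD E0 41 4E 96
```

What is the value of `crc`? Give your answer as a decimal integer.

`crc` follows `magic` (4 B), `size` (2 B), `index` (1 B), so it starts at offset 4 + 2 + 1 = 7 and occupies 4 bytes.
Bytes at offsets 7..10: 8A F8 9C DD.
In big-endian order the high byte comes first in memory.
The bytes are already most-significant first: 0x8AF89CDD.
0x8AF89CDD = 2331548893.

2331548893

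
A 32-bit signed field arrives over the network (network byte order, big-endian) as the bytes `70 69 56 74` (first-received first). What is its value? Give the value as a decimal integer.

In big-endian order the high byte comes first in memory.
The bytes are already most-significant first: 0x70695674.
0x70695674 = 1885951604.

1885951604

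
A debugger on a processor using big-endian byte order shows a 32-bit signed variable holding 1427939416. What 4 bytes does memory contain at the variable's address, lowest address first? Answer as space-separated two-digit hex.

1427939416 in hexadecimal, padded to 32 bits, is 0x551CA058.
Split into bytes (most-significant first): 55 1C A0 58.
Big-endian: lowest address holds the most-significant byte.
So the memory order matches the most-significant-first order: 55 1C A0 58.

55 1C A0 58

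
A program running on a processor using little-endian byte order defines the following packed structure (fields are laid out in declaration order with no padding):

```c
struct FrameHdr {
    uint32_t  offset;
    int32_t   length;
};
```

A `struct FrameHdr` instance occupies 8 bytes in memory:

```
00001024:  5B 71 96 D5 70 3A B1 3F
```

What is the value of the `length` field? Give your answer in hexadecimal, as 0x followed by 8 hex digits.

`length` follows `offset` (4 bytes), so it starts at byte offset 4 and occupies 4 bytes.
Bytes at offsets 4..7: 70 3A B1 3F.
Little-endian: lowest address holds the least-significant byte.
Reassemble most-significant byte first: 3F B1 3A 70 → 0x3FB13A70.

0x3FB13A70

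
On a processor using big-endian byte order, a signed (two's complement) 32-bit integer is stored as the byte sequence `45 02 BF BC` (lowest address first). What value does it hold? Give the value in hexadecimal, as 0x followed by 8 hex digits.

In big-endian order the high byte comes first in memory.
The bytes are already most-significant first: 0x4502BFBC.

0x4502BFBC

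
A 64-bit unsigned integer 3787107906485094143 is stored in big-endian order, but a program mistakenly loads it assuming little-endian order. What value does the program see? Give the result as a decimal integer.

3787107906485094143 in 64-bit hexadecimal is 0x348E8293741E06FF.
Stored big-endian, the bytes at ascending addresses are 34 8E 82 93 74 1E 06 FF.
Read back as little-endian, the first byte is least significant, giving 0xFF061E7493828E34.
0xFF061E7493828E34 = 18376408815571734068.

18376408815571734068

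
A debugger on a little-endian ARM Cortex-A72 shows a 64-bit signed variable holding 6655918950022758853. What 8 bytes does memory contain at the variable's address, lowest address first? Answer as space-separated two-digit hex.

6655918950022758853 in hexadecimal, padded to 64 bits, is 0x5C5E93053DE5C1C5.
Split into bytes (most-significant first): 5C 5E 93 05 3D E5 C1 C5.
Little-endian: lowest address holds the least-significant byte.
So at ascending addresses the bytes are C5 C1 E5 3D 05 93 5E 5C.

C5 C1 E5 3D 05 93 5E 5C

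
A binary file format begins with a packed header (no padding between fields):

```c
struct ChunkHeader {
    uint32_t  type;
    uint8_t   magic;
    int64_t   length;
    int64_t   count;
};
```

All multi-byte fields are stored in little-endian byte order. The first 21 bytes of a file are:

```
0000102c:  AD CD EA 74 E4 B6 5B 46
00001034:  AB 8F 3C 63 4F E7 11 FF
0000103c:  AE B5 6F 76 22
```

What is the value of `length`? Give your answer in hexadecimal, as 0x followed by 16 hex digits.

0x4F633C8FAB465BB6

`length` follows `type` (4 B), `magic` (1 B), so it starts at offset 4 + 1 = 5 and occupies 8 bytes.
Bytes at offsets 5..12: B6 5B 46 AB 8F 3C 63 4F.
In little-endian order the low byte comes first in memory.
Reassemble most-significant byte first: 4F 63 3C 8F AB 46 5B B6 → 0x4F633C8FAB465BB6.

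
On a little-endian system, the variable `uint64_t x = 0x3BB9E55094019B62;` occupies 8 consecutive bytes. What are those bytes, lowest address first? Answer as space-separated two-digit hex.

62 9B 01 94 50 E5 B9 3B

Split into bytes (most-significant first): 3B B9 E5 50 94 01 9B 62.
Little-endian stores the least-significant byte at the lowest address.
So at ascending addresses the bytes are 62 9B 01 94 50 E5 B9 3B.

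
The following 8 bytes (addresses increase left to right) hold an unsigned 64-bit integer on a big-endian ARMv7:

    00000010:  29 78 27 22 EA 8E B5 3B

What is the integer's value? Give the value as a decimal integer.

In big-endian order the high byte comes first in memory.
The bytes are already most-significant first: 0x29782722EA8EB53B.
0x29782722EA8EB53B = 2988181383677916475.

2988181383677916475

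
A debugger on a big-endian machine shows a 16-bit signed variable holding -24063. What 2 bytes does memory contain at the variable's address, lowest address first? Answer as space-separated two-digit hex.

Two's complement of -24063 in 16 bits: 24063 = 0x5DFF; invert → 0xA200; add 1 → 0xA201.
Split into bytes (most-significant first): A2 01.
Big-endian: lowest address holds the most-significant byte.
So the memory order matches the most-significant-first order: A2 01.

A2 01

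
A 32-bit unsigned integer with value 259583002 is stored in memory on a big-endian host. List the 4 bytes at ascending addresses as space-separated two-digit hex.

259583002 in hexadecimal, padded to 32 bits, is 0x0F78EC1A.
Split into bytes (most-significant first): 0F 78 EC 1A.
Big-endian: lowest address holds the most-significant byte.
So the memory order matches the most-significant-first order: 0F 78 EC 1A.

0F 78 EC 1A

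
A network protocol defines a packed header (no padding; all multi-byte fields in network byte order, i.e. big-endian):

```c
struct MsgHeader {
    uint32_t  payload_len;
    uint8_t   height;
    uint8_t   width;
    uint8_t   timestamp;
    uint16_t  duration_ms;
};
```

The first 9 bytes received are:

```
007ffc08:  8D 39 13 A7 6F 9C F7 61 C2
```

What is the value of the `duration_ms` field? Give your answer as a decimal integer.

25026

`duration_ms` follows `payload_len` (4 B), `height` (1 B), `width` (1 B), `timestamp` (1 B), so it starts at offset 4 + 1 + 1 + 1 = 7 and occupies 2 bytes.
Bytes at offsets 7..8: 61 C2.
In big-endian order the high byte comes first in memory.
The bytes are already most-significant first: 0x61C2.
0x61C2 = 25026.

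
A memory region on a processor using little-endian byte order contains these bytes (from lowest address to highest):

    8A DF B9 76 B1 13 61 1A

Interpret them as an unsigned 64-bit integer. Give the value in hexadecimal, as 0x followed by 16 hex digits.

Little-endian: lowest address holds the least-significant byte.
Reassemble most-significant byte first: 1A 61 13 B1 76 B9 DF 8A → 0x1A6113B176B9DF8A.

0x1A6113B176B9DF8A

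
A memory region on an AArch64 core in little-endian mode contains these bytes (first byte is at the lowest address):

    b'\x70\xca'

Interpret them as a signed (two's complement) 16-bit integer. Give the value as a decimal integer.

In little-endian order the low byte comes first in memory.
Reassemble most-significant byte first: CA 70 → 0xCA70.
Top bit is set, so as a signed 16-bit value this is 0xCA70 − 2^16 = -13712.

-13712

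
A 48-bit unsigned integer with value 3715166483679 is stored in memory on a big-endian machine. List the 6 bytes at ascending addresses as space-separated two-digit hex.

3715166483679 in hexadecimal, padded to 48 bits, is 0x0361012DB4DF.
Split into bytes (most-significant first): 03 61 01 2D B4 DF.
Big-endian stores the most-significant byte at the lowest address.
So the memory order matches the most-significant-first order: 03 61 01 2D B4 DF.

03 61 01 2D B4 DF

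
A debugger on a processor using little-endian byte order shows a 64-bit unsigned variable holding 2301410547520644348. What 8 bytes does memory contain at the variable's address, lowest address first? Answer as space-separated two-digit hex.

2301410547520644348 in hexadecimal, padded to 64 bits, is 0x1FF040B3174E24FC.
Split into bytes (most-significant first): 1F F0 40 B3 17 4E 24 FC.
Little-endian stores the least-significant byte at the lowest address.
So at ascending addresses the bytes are FC 24 4E 17 B3 40 F0 1F.

FC 24 4E 17 B3 40 F0 1F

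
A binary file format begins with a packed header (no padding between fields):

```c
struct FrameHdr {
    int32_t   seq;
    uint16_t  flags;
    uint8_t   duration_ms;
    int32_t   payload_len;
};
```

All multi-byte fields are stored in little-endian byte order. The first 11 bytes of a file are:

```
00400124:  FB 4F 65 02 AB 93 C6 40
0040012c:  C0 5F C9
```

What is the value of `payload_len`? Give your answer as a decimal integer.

-916471744

`payload_len` follows `seq` (4 B), `flags` (2 B), `duration_ms` (1 B), so it starts at offset 4 + 2 + 1 = 7 and occupies 4 bytes.
Bytes at offsets 7..10: 40 C0 5F C9.
Little-endian stores the least-significant byte at the lowest address.
Reassemble most-significant byte first: C9 5F C0 40 → 0xC95FC040.
Top bit is set, so as a signed 32-bit value this is 0xC95FC040 − 2^32 = -916471744.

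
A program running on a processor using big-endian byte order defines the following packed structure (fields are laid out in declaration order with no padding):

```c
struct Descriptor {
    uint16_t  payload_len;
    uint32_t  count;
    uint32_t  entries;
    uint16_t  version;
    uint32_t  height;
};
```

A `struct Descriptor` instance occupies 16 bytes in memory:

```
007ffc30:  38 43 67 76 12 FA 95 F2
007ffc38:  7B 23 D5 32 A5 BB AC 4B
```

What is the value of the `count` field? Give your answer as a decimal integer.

`count` follows `payload_len` (2 bytes), so it starts at byte offset 2 and occupies 4 bytes.
Bytes at offsets 2..5: 67 76 12 FA.
In big-endian order the high byte comes first in memory.
The bytes are already most-significant first: 0x677612FA.
0x677612FA = 1735791354.

1735791354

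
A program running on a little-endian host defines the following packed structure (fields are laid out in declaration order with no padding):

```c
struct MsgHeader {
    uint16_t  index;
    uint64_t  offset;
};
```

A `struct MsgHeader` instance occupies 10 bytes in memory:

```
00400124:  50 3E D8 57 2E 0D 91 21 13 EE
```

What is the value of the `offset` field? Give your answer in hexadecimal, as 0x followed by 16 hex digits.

`offset` follows `index` (2 bytes), so it starts at byte offset 2 and occupies 8 bytes.
Bytes at offsets 2..9: D8 57 2E 0D 91 21 13 EE.
Little-endian: lowest address holds the least-significant byte.
Reassemble most-significant byte first: EE 13 21 91 0D 2E 57 D8 → 0xEE1321910D2E57D8.

0xEE1321910D2E57D8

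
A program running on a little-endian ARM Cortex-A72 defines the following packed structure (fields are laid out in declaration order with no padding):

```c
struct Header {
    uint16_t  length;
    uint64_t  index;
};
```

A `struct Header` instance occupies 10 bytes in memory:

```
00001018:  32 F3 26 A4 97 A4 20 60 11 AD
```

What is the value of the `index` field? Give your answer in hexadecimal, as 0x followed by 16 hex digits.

`index` follows `length` (2 bytes), so it starts at byte offset 2 and occupies 8 bytes.
Bytes at offsets 2..9: 26 A4 97 A4 20 60 11 AD.
In little-endian order the low byte comes first in memory.
Reassemble most-significant byte first: AD 11 60 20 A4 97 A4 26 → 0xAD116020A497A426.

0xAD116020A497A426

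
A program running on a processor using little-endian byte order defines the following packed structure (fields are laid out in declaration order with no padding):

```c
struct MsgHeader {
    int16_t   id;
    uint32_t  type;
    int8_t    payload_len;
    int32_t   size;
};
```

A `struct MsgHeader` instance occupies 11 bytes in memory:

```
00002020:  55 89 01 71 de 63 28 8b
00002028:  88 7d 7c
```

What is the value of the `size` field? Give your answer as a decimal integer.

`size` follows `id` (2 B), `type` (4 B), `payload_len` (1 B), so it starts at offset 2 + 4 + 1 = 7 and occupies 4 bytes.
Bytes at offsets 7..10: 8B 88 7D 7C.
Little-endian stores the least-significant byte at the lowest address.
Reassemble most-significant byte first: 7C 7D 88 8B → 0x7C7D888B.
0x7C7D888B = 2088601739.

2088601739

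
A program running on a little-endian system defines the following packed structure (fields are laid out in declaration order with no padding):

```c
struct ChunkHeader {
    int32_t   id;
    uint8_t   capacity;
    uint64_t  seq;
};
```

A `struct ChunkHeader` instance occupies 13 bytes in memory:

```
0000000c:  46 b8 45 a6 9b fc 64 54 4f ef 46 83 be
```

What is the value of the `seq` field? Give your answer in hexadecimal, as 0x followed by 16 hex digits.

`seq` follows `id` (4 B), `capacity` (1 B), so it starts at offset 4 + 1 = 5 and occupies 8 bytes.
Bytes at offsets 5..12: FC 64 54 4F EF 46 83 BE.
Little-endian stores the least-significant byte at the lowest address.
Reassemble most-significant byte first: BE 83 46 EF 4F 54 64 FC → 0xBE8346EF4F5464FC.

0xBE8346EF4F5464FC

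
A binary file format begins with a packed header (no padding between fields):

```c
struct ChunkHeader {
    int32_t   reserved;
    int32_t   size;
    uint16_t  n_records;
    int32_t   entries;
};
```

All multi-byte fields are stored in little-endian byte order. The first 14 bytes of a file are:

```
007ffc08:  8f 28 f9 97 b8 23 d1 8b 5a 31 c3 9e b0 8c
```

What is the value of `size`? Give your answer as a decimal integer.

`size` follows `reserved` (4 bytes), so it starts at byte offset 4 and occupies 4 bytes.
Bytes at offsets 4..7: B8 23 D1 8B.
Little-endian stores the least-significant byte at the lowest address.
Reassemble most-significant byte first: 8B D1 23 B8 → 0x8BD123B8.
Top bit is set, so as a signed 32-bit value this is 0x8BD123B8 − 2^32 = -1949228104.

-1949228104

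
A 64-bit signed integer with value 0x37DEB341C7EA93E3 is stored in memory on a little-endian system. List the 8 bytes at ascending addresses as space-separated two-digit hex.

E3 93 EA C7 41 B3 DE 37

Split into bytes (most-significant first): 37 DE B3 41 C7 EA 93 E3.
Little-endian: lowest address holds the least-significant byte.
So at ascending addresses the bytes are E3 93 EA C7 41 B3 DE 37.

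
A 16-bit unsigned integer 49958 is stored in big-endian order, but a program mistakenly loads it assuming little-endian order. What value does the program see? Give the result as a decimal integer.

49958 in 16-bit hexadecimal is 0xC326.
Stored big-endian, the bytes at ascending addresses are C3 26.
Read back as little-endian, the first byte is least significant, giving 0x26C3.
0x26C3 = 9923.

9923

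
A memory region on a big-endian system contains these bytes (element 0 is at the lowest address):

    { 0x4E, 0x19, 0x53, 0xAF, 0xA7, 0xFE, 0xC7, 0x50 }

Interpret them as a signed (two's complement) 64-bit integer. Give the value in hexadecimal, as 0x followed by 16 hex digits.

In big-endian order the high byte comes first in memory.
The bytes are already most-significant first: 0x4E1953AFA7FEC750.

0x4E1953AFA7FEC750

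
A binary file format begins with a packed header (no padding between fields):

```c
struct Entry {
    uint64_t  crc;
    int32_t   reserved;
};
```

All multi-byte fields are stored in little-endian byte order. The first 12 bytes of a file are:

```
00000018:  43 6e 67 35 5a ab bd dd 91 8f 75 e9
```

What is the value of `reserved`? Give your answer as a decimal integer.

-378171503

`reserved` follows `crc` (8 bytes), so it starts at byte offset 8 and occupies 4 bytes.
Bytes at offsets 8..11: 91 8F 75 E9.
In little-endian order the low byte comes first in memory.
Reassemble most-significant byte first: E9 75 8F 91 → 0xE9758F91.
Top bit is set, so as a signed 32-bit value this is 0xE9758F91 − 2^32 = -378171503.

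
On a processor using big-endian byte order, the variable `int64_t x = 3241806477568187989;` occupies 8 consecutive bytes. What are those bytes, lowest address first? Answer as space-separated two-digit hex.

3241806477568187989 in hexadecimal, padded to 64 bits, is 0x2CFD35D0C6031E55.
Split into bytes (most-significant first): 2C FD 35 D0 C6 03 1E 55.
In big-endian order the high byte comes first in memory.
So the memory order matches the most-significant-first order: 2C FD 35 D0 C6 03 1E 55.

2C FD 35 D0 C6 03 1E 55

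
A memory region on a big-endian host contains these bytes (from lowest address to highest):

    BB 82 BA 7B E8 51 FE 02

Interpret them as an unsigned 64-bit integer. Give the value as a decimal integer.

Big-endian: lowest address holds the most-significant byte.
The bytes are already most-significant first: 0xBB82BA7BE851FE02.
0xBB82BA7BE851FE02 = 13511566873406340610.

13511566873406340610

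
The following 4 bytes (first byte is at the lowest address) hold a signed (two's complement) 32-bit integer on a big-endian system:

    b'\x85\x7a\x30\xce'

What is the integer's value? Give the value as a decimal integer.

-2055589682

In big-endian order the high byte comes first in memory.
The bytes are already most-significant first: 0x857A30CE.
Top bit is set, so as a signed 32-bit value this is 0x857A30CE − 2^32 = -2055589682.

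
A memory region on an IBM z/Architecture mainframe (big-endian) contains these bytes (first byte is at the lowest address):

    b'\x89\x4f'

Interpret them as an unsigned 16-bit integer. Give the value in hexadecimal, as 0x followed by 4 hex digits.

Big-endian stores the most-significant byte at the lowest address.
The bytes are already most-significant first: 0x894F.

0x894F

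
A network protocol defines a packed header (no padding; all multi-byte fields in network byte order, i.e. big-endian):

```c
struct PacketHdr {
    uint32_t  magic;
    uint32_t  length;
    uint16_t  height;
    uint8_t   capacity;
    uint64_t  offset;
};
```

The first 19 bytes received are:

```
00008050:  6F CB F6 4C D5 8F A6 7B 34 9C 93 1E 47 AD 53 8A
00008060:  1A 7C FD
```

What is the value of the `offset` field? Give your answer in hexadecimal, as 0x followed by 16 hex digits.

`offset` follows `magic` (4 B), `length` (4 B), `height` (2 B), `capacity` (1 B), so it starts at offset 4 + 4 + 2 + 1 = 11 and occupies 8 bytes.
Bytes at offsets 11..18: 1E 47 AD 53 8A 1A 7C FD.
Big-endian: lowest address holds the most-significant byte.
The bytes are already most-significant first: 0x1E47AD538A1A7CFD.

0x1E47AD538A1A7CFD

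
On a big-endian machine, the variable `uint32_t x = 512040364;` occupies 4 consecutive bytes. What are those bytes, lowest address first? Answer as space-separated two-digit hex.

512040364 in hexadecimal, padded to 32 bits, is 0x1E851DAC.
Split into bytes (most-significant first): 1E 85 1D AC.
In big-endian order the high byte comes first in memory.
So the memory order matches the most-significant-first order: 1E 85 1D AC.

1E 85 1D AC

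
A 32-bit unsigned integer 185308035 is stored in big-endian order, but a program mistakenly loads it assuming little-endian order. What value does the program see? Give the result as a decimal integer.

185308035 in 32-bit hexadecimal is 0x0B0B9383.
Stored big-endian, the bytes at ascending addresses are 0B 0B 93 83.
Read back as little-endian, the first byte is least significant, giving 0x83930B0B.
0x83930B0B = 2207451915.

2207451915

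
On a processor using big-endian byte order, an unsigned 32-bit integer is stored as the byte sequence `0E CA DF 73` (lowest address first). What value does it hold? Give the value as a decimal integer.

Big-endian: lowest address holds the most-significant byte.
The bytes are already most-significant first: 0x0ECADF73.
0x0ECADF73 = 248176499.

248176499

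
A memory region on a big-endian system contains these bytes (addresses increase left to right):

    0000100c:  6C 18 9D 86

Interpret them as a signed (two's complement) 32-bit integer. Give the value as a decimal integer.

In big-endian order the high byte comes first in memory.
The bytes are already most-significant first: 0x6C189D86.
0x6C189D86 = 1813552518.

1813552518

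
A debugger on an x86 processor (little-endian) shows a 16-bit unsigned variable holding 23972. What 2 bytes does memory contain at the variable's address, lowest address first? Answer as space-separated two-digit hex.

23972 in hexadecimal, padded to 16 bits, is 0x5DA4.
Split into bytes (most-significant first): 5D A4.
In little-endian order the low byte comes first in memory.
So at ascending addresses the bytes are A4 5D.

A4 5D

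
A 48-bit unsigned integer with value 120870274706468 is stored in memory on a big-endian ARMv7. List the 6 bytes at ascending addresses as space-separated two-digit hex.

120870274706468 in hexadecimal, padded to 48 bits, is 0x6DEE4DC9AC24.
Split into bytes (most-significant first): 6D EE 4D C9 AC 24.
In big-endian order the high byte comes first in memory.
So the memory order matches the most-significant-first order: 6D EE 4D C9 AC 24.

6D EE 4D C9 AC 24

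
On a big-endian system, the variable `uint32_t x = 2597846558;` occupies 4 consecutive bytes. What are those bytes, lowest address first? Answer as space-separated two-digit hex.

9A D7 FE 1E

2597846558 in hexadecimal, padded to 32 bits, is 0x9AD7FE1E.
Split into bytes (most-significant first): 9A D7 FE 1E.
In big-endian order the high byte comes first in memory.
So the memory order matches the most-significant-first order: 9A D7 FE 1E.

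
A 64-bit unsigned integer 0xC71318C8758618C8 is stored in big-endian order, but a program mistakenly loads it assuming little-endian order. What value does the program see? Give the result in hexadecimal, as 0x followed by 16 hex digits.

0xC8188675C81813C7

Stored big-endian, the bytes at ascending addresses are C7 13 18 C8 75 86 18 C8.
Read back as little-endian, the first byte is least significant, giving 0xC8188675C81813C7.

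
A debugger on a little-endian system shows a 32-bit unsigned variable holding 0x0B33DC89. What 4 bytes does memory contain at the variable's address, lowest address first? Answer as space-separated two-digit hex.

Split into bytes (most-significant first): 0B 33 DC 89.
Little-endian: lowest address holds the least-significant byte.
So at ascending addresses the bytes are 89 DC 33 0B.

89 DC 33 0B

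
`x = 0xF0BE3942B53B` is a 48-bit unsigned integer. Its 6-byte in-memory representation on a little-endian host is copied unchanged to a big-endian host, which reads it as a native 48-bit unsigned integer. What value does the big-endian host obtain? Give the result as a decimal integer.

65649686200048

Stored little-endian, the bytes at ascending addresses are 3B B5 42 39 BE F0.
Read back as big-endian, the last byte is least significant, giving 0x3BB54239BEF0.
0x3BB54239BEF0 = 65649686200048.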